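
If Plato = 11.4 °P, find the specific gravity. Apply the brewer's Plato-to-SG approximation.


SG = 259/(259 − P)
SG = 259/(259 − 11.4)

1.0460


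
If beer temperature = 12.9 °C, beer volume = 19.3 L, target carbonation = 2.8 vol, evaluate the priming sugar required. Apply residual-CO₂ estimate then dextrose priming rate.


residual = 14.695·(0.01821 + 0.09011·e^(−0.04·T));  sugar = (target − residual)·4.0·V
residual = 14.695·(0.01821 + 0.09011·e^(−0.04·12.9)) = 1.0580
sugar = (2.8 − 1.0580)·4.0·19.3

134.4828 g


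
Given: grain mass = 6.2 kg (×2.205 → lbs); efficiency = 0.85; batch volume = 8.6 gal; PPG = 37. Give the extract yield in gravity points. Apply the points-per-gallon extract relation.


points = lbs × PPG × eff / vol
lbs = 6.2 × 2.205 = 13.6710
points = 13.6710 × 37 × 0.85 / 8.6

49.9945 points


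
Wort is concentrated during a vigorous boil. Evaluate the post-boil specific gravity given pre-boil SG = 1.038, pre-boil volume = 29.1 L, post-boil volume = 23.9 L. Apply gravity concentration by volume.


SG_post = 1 + (SG_pre − 1)·V_pre/V_post
pts_pre = (1.038 − 1)·1000 = 38.0000
pts_post = 38.0000·29.1/23.9 = 46.2678
SG_post = 1 + 46.2678/1000

1.0463


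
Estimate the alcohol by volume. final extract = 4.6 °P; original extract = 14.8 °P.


SG = 259/(259 − P);  ABV = (OG − FG)·131.25
OG = 259/(259 − 14.8) = 1.0606
FG = 259/(259 − 4.6) = 1.0181
ABV = (1.0606 − 1.0181)·131.25

5.5813 % ABV


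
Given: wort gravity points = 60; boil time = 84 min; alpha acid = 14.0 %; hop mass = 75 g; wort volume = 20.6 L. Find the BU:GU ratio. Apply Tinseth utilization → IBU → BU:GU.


U = 1.65·0.000125^(GP/1000)·(1−e^(−0.04t))/4.15;  IBU = (α/100)·m·U·1000/V;  BU:GU = IBU/GP
U = 1.65·0.000125^(60/1000)·(1−e^(−0.04·84))/4.15 = 0.2238
IBU = (14.0/100)·75·0.2238·1000/20.6 = 114.0825
BU:GU = 114.0825/60

1.9014


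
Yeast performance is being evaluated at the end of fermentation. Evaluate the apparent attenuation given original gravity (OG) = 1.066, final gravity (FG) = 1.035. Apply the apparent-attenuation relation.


AA = (OG − FG)/(OG − 1) · 100
AA = (1.066 − 1.035)/(1.066 − 1) · 100

46.9697 %


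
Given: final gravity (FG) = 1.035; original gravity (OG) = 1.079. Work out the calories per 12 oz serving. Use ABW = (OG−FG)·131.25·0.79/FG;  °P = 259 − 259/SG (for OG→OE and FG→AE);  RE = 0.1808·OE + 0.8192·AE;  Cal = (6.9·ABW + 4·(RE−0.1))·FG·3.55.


ABW = (1.079 − 1.035)·131.25·0.79/1.035 = 4.4080
OE = 259 − 259/1.079 = 18.9629 °P
AE = 259 − 259/1.035 = 8.7585 °P
RE = 0.1808·18.9629 + 0.8192·8.7585 = 10.6034 °P
Cal = (6.9·4.4080 + 4·(10.6034−0.1))·1.035·3.55

266.1211 kcal


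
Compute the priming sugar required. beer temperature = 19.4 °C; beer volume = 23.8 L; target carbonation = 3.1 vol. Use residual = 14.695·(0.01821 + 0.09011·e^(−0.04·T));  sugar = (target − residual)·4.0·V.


residual = 14.695·(0.01821 + 0.09011·e^(−0.04·19.4)) = 0.8770
sugar = (3.1 − 0.8770)·4.0·23.8

211.6263 g


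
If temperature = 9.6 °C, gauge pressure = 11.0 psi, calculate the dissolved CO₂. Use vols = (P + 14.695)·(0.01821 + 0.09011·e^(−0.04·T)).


vols = (11.0 + 14.695)·(0.01821 + 0.09011·e^(−0.04·9.6))

2.0450 volumes


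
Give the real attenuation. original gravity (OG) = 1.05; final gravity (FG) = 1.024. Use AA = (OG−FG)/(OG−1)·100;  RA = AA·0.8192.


AA = (1.05 − 1.024)/(1.05 − 1)·100 = 52.0000
RA = 52.0000·0.8192

42.5984 %


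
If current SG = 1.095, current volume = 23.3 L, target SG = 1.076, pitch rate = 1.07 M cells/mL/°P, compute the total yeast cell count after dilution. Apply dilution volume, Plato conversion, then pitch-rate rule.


V_w = V·((SG_c−1)/(SG_t−1)−1);  °P = 259 − 259/SG_t;  cells = rate·(V+V_w)·°P
V_w = 23.3·((1.095−1)/(1.076−1)−1) = 5.8250
V_final = 23.3 + 5.8250 = 29.1250
°P = 259 − 259/1.076 = 18.2937
cells = 1.07·29.1250·18.2937

570.0997 billion cells


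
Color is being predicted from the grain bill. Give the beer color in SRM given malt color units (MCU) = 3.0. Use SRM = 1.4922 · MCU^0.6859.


SRM = 1.4922 · 3.0^0.6859

3.1702 SRM


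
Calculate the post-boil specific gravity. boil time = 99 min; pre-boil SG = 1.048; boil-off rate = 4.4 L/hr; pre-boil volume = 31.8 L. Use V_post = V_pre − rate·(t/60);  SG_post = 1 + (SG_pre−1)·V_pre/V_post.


V_post = 31.8 − 4.4·(99/60) = 24.5400
SG_post = 1 + (1.048 − 1)·31.8/24.5400

1.0622


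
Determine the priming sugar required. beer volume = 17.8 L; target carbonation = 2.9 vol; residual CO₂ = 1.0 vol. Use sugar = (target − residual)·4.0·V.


sugar = (2.9 − 1.0)·4.0·17.8

135.2800 g


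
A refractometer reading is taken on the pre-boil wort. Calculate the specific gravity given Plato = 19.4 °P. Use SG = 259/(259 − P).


SG = 259/(259 − 19.4)

1.0810


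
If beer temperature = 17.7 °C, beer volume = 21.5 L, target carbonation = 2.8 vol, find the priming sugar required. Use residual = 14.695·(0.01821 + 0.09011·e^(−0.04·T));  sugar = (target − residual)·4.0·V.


residual = 14.695·(0.01821 + 0.09011·e^(−0.04·17.7)) = 0.9199
sugar = (2.8 − 0.9199)·4.0·21.5

161.6870 g


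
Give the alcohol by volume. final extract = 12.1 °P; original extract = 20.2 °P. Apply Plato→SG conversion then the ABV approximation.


SG = 259/(259 − P);  ABV = (OG − FG)·131.25
OG = 259/(259 − 20.2) = 1.0846
FG = 259/(259 − 12.1) = 1.0490
ABV = (1.0846 − 1.0490)·131.25

4.6701 % ABV


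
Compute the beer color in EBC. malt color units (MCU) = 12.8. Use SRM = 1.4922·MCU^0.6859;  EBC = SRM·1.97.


SRM = 1.4922·12.8^0.6859 = 8.5756
EBC = 8.5756·1.97

16.8938 EBC


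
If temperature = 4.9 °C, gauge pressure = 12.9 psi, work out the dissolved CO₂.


vols = (P + 14.695)·(0.01821 + 0.09011·e^(−0.04·T))
vols = (12.9 + 14.695)·(0.01821 + 0.09011·e^(−0.04·4.9))

2.5465 volumes


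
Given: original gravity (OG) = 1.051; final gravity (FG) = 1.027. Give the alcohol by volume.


ABV = (OG − FG) · 131.25
ABV = (1.051 − 1.027) · 131.25

3.1500 % ABV


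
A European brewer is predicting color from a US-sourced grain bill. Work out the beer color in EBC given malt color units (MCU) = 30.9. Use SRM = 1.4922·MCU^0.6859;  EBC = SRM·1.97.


SRM = 1.4922·30.9^0.6859 = 15.6960
EBC = 15.6960·1.97

30.9212 EBC


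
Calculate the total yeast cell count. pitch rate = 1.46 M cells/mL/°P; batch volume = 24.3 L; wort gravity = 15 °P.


cells (billions) = rate · V_L · °P
cells = 1.46 · 24.3 · 15

532.1700 billion cells


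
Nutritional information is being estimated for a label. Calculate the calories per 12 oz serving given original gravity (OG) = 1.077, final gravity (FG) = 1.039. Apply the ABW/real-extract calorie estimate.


ABW = (OG−FG)·131.25·0.79/FG;  °P = 259 − 259/SG (for OG→OE and FG→AE);  RE = 0.1808·OE + 0.8192·AE;  Cal = (6.9·ABW + 4·(RE−0.1))·FG·3.55
ABW = (1.077 − 1.039)·131.25·0.79/1.039 = 3.7922
OE = 259 − 259/1.077 = 18.5172 °P
AE = 259 − 259/1.039 = 9.7218 °P
RE = 0.1808·18.5172 + 0.8192·9.7218 = 11.3120 °P
Cal = (6.9·3.7922 + 4·(11.3120−0.1))·1.039·3.55

261.9336 kcal


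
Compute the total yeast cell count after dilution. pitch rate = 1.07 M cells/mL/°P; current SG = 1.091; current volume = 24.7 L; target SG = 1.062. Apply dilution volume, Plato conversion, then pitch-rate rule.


V_w = V·((SG_c−1)/(SG_t−1)−1);  °P = 259 − 259/SG_t;  cells = rate·(V+V_w)·°P
V_w = 24.7·((1.091−1)/(1.062−1)−1) = 11.5532
V_final = 24.7 + 11.5532 = 36.2532
°P = 259 − 259/1.062 = 15.1205
cells = 1.07·36.2532·15.1205

586.5396 billion cells


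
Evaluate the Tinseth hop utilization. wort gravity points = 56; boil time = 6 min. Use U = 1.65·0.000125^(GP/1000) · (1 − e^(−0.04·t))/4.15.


bigness = 1.65·0.000125^(56/1000) = 0.9975
boil_factor = (1 − e^(−0.04·6))/4.15 = 0.0514
U = 0.9975 · 0.0514

0.0513


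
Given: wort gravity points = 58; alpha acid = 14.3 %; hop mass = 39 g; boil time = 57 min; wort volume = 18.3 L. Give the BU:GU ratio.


U = 1.65·0.000125^(GP/1000)·(1−e^(−0.04t))/4.15;  IBU = (α/100)·m·U·1000/V;  BU:GU = IBU/GP
U = 1.65·0.000125^(58/1000)·(1−e^(−0.04·57))/4.15 = 0.2119
IBU = (14.3/100)·39·0.2119·1000/18.3 = 64.5870
BU:GU = 64.5870/58

1.1136


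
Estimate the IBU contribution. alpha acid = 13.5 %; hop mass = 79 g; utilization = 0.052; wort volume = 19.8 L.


IBU = (α/100)·mass·U·1000 / V
IBU = (13.5/100)·79·0.052·1000 / 19.8

28.0091 IBU


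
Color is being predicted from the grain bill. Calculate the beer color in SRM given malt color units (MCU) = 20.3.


SRM = 1.4922 · MCU^0.6859
SRM = 1.4922 · 20.3^0.6859

11.7663 SRM


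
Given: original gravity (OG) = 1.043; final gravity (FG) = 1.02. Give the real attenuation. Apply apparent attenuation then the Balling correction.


AA = (OG−FG)/(OG−1)·100;  RA = AA·0.8192
AA = (1.043 − 1.02)/(1.043 − 1)·100 = 53.4884
RA = 53.4884·0.8192

43.8177 %


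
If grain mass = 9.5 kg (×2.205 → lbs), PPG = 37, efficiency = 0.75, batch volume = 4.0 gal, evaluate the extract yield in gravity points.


points = lbs × PPG × eff / vol
lbs = 9.5 × 2.205 = 20.9475
points = 20.9475 × 37 × 0.75 / 4.0

145.3233 points


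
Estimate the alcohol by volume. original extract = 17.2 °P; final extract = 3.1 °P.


SG = 259/(259 − P);  ABV = (OG − FG)·131.25
OG = 259/(259 − 17.2) = 1.0711
FG = 259/(259 − 3.1) = 1.0121
ABV = (1.0711 − 1.0121)·131.25

7.7463 % ABV


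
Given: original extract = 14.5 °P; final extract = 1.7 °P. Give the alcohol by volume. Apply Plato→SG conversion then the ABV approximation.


SG = 259/(259 − P);  ABV = (OG − FG)·131.25
OG = 259/(259 − 14.5) = 1.0593
FG = 259/(259 − 1.7) = 1.0066
ABV = (1.0593 − 1.0066)·131.25

6.9166 % ABV


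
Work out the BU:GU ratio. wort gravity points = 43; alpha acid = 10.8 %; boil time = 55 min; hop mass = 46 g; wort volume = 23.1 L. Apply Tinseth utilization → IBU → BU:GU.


U = 1.65·0.000125^(GP/1000)·(1−e^(−0.04t))/4.15;  IBU = (α/100)·m·U·1000/V;  BU:GU = IBU/GP
U = 1.65·0.000125^(43/1000)·(1−e^(−0.04·55))/4.15 = 0.2402
IBU = (10.8/100)·46·0.2402·1000/23.1 = 51.6619
BU:GU = 51.6619/43

1.2014


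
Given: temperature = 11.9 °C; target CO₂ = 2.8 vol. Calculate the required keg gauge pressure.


psi = vols/(0.01821 + 0.09011·e^(−0.04·T)) − 14.695
psi = 2.8/(0.01821 + 0.09011·e^(−0.04·11.9)) − 14.695

23.0449 psi


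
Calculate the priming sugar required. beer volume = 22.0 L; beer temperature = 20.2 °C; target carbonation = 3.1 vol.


residual = 14.695·(0.01821 + 0.09011·e^(−0.04·T));  sugar = (target − residual)·4.0·V
residual = 14.695·(0.01821 + 0.09011·e^(−0.04·20.2)) = 0.8578
sugar = (3.1 − 0.8578)·4.0·22.0

197.3100 g


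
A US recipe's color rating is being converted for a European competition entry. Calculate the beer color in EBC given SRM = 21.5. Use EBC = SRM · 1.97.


EBC = 21.5 · 1.97

42.3550 EBC


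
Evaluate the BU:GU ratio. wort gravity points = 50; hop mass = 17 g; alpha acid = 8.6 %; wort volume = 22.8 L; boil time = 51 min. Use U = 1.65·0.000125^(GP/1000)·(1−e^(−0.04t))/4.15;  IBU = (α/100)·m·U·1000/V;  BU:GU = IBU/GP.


U = 1.65·0.000125^(50/1000)·(1−e^(−0.04·51))/4.15 = 0.2207
IBU = (8.6/100)·17·0.2207·1000/22.8 = 14.1514
BU:GU = 14.1514/50

0.2830


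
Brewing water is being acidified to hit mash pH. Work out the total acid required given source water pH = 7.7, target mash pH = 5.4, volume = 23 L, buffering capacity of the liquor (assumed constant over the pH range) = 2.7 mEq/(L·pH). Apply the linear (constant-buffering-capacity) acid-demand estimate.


acid = buffering capacity · (pH_source − pH_target) · V
acid = 2.7 · (7.7 − 5.4) · 23

142.8300 mEq


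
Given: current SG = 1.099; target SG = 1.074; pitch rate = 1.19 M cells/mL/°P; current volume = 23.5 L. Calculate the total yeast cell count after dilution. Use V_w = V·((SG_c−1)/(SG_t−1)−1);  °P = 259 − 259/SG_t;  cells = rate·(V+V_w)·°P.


V_w = 23.5·((1.099−1)/(1.074−1)−1) = 7.9392
V_final = 23.5 + 7.9392 = 31.4392
°P = 259 − 259/1.074 = 17.8454
cells = 1.19·31.4392·17.8454

667.6448 billion cells


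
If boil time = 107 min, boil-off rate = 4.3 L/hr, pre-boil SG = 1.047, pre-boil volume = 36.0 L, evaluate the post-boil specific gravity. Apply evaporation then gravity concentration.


V_post = V_pre − rate·(t/60);  SG_post = 1 + (SG_pre−1)·V_pre/V_post
V_post = 36.0 − 4.3·(107/60) = 28.3317
SG_post = 1 + (1.047 − 1)·36.0/28.3317

1.0597


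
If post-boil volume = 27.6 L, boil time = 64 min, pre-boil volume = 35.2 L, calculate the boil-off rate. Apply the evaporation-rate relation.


rate = (V_pre − V_post) / (t_min/60)
rate = (35.2 − 27.6) / (64/60)

7.1250 L/hr


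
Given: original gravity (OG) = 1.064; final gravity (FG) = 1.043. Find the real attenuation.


AA = (OG−FG)/(OG−1)·100;  RA = AA·0.8192
AA = (1.064 − 1.043)/(1.064 − 1)·100 = 32.8125
RA = 32.8125·0.8192

26.8800 %


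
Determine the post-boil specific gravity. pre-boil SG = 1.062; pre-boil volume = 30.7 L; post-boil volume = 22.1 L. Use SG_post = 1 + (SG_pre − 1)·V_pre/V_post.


pts_pre = (1.062 − 1)·1000 = 62.0000
pts_post = 62.0000·30.7/22.1 = 86.1267
SG_post = 1 + 86.1267/1000

1.0861


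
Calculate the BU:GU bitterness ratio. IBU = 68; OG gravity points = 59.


BU:GU = IBU / OG_points
BU:GU = 68 / 59

1.1525


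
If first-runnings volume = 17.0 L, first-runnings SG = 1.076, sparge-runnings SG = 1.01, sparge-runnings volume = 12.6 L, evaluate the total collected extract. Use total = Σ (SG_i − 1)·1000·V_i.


first = (1.076 − 1)·1000·17.0 = 1292.0000
sparge = (1.01 − 1)·1000·12.6 = 126.0000
total = 1292.0000 + 126.0000

1418.0000 gravity·L


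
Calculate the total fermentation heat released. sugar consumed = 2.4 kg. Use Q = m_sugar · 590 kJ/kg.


Q = 2.4 · 590

1416.0000 kJ


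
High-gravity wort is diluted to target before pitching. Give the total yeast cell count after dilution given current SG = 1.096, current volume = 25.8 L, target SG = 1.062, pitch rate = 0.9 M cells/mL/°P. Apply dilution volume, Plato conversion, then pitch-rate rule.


V_w = V·((SG_c−1)/(SG_t−1)−1);  °P = 259 − 259/SG_t;  cells = rate·(V+V_w)·°P
V_w = 25.8·((1.096−1)/(1.062−1)−1) = 14.1484
V_final = 25.8 + 14.1484 = 39.9484
°P = 259 − 259/1.062 = 15.1205
cells = 0.9·39.9484·15.1205

543.6366 billion cells


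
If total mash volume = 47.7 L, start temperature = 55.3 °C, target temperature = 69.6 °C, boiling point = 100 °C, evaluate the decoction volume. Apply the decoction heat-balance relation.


V_dec = V_total·(T_target − T_start)/(T_boil − T_start)
V_dec = 47.7·(69.6 − 55.3)/(100 − 55.3)

15.2597 L


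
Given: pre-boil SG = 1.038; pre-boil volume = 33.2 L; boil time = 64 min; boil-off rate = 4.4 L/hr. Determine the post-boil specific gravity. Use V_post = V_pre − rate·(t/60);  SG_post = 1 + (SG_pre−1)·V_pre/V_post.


V_post = 33.2 − 4.4·(64/60) = 28.5067
SG_post = 1 + (1.038 − 1)·33.2/28.5067

1.0443


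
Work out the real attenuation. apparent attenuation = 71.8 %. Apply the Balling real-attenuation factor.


RA = AA · 0.8192
RA = 71.8 · 0.8192

58.8186 %


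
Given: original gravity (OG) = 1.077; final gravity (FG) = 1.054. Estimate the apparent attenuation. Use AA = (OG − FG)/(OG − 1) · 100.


AA = (1.077 − 1.054)/(1.077 − 1) · 100

29.8701 %


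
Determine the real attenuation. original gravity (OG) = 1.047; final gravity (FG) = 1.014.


AA = (OG−FG)/(OG−1)·100;  RA = AA·0.8192
AA = (1.047 − 1.014)/(1.047 − 1)·100 = 70.2128
RA = 70.2128·0.8192

57.5183 %


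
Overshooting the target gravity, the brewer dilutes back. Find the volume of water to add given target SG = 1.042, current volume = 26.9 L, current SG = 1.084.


V_water = V·((SG_curr − 1)/(SG_target − 1) − 1)
V_water = 26.9·((1.084 − 1)/(1.042 − 1) − 1)

26.9000 L


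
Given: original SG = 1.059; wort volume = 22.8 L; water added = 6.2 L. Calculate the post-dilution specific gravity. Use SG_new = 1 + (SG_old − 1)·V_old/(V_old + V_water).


pts = (1.059 − 1)·1000·22.8/(22.8 + 6.2) = 46.3862
SG_new = 1 + 46.3862/1000

1.0464


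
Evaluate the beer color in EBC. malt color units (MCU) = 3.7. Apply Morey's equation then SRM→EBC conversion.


SRM = 1.4922·MCU^0.6859;  EBC = SRM·1.97
SRM = 1.4922·3.7^0.6859 = 3.6606
EBC = 3.6606·1.97

7.2115 EBC


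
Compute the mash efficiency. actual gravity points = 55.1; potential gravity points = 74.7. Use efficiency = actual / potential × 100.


efficiency = 55.1 / 74.7 × 100

73.7617 %


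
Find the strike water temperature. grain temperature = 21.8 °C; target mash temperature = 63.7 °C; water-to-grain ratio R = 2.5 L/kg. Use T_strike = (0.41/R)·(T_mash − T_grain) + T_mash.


T_strike = (0.41/2.5)·(63.7 − 21.8) + 63.7

70.5716 °C


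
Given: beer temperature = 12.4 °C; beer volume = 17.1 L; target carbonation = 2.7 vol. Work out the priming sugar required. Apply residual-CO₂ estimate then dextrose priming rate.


residual = 14.695·(0.01821 + 0.09011·e^(−0.04·T));  sugar = (target − residual)·4.0·V
residual = 14.695·(0.01821 + 0.09011·e^(−0.04·12.4)) = 1.0740
sugar = (2.7 − 1.0740)·4.0·17.1

111.2210 g


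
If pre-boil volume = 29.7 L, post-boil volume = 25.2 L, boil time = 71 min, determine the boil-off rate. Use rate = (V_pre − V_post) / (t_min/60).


rate = (29.7 − 25.2) / (71/60)

3.8028 L/hr


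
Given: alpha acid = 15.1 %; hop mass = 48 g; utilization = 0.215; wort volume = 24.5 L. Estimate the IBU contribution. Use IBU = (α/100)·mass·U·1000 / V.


IBU = (15.1/100)·48·0.215·1000 / 24.5

63.6049 IBU


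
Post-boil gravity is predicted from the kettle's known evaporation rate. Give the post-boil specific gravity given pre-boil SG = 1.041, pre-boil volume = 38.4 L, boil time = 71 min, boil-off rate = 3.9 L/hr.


V_post = V_pre − rate·(t/60);  SG_post = 1 + (SG_pre−1)·V_pre/V_post
V_post = 38.4 − 3.9·(71/60) = 33.7850
SG_post = 1 + (1.041 − 1)·38.4/33.7850

1.0466


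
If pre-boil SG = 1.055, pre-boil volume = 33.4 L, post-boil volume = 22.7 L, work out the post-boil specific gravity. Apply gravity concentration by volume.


SG_post = 1 + (SG_pre − 1)·V_pre/V_post
pts_pre = (1.055 − 1)·1000 = 55.0000
pts_post = 55.0000·33.4/22.7 = 80.9251
SG_post = 1 + 80.9251/1000

1.0809


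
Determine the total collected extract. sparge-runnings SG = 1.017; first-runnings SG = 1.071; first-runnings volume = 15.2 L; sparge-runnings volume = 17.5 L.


total = Σ (SG_i − 1)·1000·V_i
first = (1.071 − 1)·1000·15.2 = 1079.2000
sparge = (1.017 − 1)·1000·17.5 = 297.5000
total = 1079.2000 + 297.5000

1376.7000 gravity·L


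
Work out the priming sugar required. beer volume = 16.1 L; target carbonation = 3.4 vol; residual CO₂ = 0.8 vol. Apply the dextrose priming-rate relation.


sugar = (target − residual)·4.0·V
sugar = (3.4 − 0.8)·4.0·16.1

167.4400 g


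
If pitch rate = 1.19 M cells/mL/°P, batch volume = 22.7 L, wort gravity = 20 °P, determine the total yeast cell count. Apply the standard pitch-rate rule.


cells (billions) = rate · V_L · °P
cells = 1.19 · 22.7 · 20

540.2600 billion cells


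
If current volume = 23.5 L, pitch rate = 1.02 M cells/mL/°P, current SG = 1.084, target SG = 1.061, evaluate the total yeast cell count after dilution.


V_w = V·((SG_c−1)/(SG_t−1)−1);  °P = 259 − 259/SG_t;  cells = rate·(V+V_w)·°P
V_w = 23.5·((1.084−1)/(1.061−1)−1) = 8.8607
V_final = 23.5 + 8.8607 = 32.3607
°P = 259 − 259/1.061 = 14.8907
cells = 1.02·32.3607·14.8907

491.5093 billion cells


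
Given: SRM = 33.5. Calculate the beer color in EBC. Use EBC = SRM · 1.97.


EBC = 33.5 · 1.97

65.9950 EBC


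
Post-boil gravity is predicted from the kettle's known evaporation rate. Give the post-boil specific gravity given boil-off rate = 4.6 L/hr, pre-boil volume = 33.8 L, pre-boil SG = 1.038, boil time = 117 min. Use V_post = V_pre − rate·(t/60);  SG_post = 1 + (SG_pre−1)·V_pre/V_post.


V_post = 33.8 − 4.6·(117/60) = 24.8300
SG_post = 1 + (1.038 − 1)·33.8/24.8300

1.0517


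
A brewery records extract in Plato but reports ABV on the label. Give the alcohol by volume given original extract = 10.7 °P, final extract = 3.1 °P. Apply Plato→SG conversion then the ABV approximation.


SG = 259/(259 − P);  ABV = (OG − FG)·131.25
OG = 259/(259 − 10.7) = 1.0431
FG = 259/(259 − 3.1) = 1.0121
ABV = (1.0431 − 1.0121)·131.25

4.0660 % ABV


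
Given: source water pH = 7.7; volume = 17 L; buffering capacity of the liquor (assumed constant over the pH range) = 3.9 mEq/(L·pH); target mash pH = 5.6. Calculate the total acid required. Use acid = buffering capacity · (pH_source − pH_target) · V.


acid = 3.9 · (7.7 − 5.6) · 17

139.2300 mEq


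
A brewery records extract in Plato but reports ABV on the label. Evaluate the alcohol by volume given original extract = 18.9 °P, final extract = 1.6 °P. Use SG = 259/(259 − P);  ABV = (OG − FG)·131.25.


OG = 259/(259 − 18.9) = 1.0787
FG = 259/(259 − 1.6) = 1.0062
ABV = (1.0787 − 1.0062)·131.25

9.5158 % ABV


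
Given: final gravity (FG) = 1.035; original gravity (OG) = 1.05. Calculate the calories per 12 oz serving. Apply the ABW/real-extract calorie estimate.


ABW = (OG−FG)·131.25·0.79/FG;  °P = 259 − 259/SG (for OG→OE and FG→AE);  RE = 0.1808·OE + 0.8192·AE;  Cal = (6.9·ABW + 4·(RE−0.1))·FG·3.55
ABW = (1.05 − 1.035)·131.25·0.79/1.035 = 1.5027
OE = 259 − 259/1.05 = 12.3333 °P
AE = 259 − 259/1.035 = 8.7585 °P
RE = 0.1808·12.3333 + 0.8192·8.7585 = 9.4048 °P
Cal = (6.9·1.5027 + 4·(9.4048−0.1))·1.035·3.55

174.8499 kcal


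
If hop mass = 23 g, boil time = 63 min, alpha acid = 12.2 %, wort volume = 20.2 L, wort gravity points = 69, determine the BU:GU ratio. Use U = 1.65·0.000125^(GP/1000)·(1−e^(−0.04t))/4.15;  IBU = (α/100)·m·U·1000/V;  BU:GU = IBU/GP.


U = 1.65·0.000125^(69/1000)·(1−e^(−0.04·63))/4.15 = 0.1966
IBU = (12.2/100)·23·0.1966·1000/20.2 = 27.3168
BU:GU = 27.3168/69

0.3959


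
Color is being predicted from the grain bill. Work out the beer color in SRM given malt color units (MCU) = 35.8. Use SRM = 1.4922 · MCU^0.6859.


SRM = 1.4922 · 35.8^0.6859

17.3634 SRM


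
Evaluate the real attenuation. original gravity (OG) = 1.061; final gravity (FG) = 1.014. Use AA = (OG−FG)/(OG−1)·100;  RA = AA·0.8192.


AA = (1.061 − 1.014)/(1.061 − 1)·100 = 77.0492
RA = 77.0492·0.8192

63.1187 %


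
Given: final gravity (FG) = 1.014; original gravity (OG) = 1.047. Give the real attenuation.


AA = (OG−FG)/(OG−1)·100;  RA = AA·0.8192
AA = (1.047 − 1.014)/(1.047 − 1)·100 = 70.2128
RA = 70.2128·0.8192

57.5183 %


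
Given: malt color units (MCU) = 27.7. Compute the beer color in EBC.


SRM = 1.4922·MCU^0.6859;  EBC = SRM·1.97
SRM = 1.4922·27.7^0.6859 = 14.5621
EBC = 14.5621·1.97

28.6873 EBC


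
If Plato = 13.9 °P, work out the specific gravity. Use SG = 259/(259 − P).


SG = 259/(259 − 13.9)

1.0567


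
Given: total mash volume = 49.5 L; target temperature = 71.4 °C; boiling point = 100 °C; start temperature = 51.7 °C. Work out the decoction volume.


V_dec = V_total·(T_target − T_start)/(T_boil − T_start)
V_dec = 49.5·(71.4 − 51.7)/(100 − 51.7)

20.1894 L


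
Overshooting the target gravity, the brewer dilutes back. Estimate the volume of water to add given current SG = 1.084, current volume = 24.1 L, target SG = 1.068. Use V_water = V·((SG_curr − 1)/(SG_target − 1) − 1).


V_water = 24.1·((1.084 − 1)/(1.068 − 1) − 1)

5.6706 L


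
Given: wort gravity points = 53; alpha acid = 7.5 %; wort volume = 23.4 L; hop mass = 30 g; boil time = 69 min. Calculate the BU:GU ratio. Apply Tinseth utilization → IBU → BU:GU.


U = 1.65·0.000125^(GP/1000)·(1−e^(−0.04t))/4.15;  IBU = (α/100)·m·U·1000/V;  BU:GU = IBU/GP
U = 1.65·0.000125^(53/1000)·(1−e^(−0.04·69))/4.15 = 0.2313
IBU = (7.5/100)·30·0.2313·1000/23.4 = 22.2404
BU:GU = 22.2404/53

0.4196


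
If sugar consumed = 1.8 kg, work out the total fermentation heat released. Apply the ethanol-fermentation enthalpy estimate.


Q = m_sugar · 590 kJ/kg
Q = 1.8 · 590

1062.0000 kJ


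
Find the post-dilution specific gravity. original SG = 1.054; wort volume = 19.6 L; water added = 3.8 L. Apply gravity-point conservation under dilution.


SG_new = 1 + (SG_old − 1)·V_old/(V_old + V_water)
pts = (1.054 − 1)·1000·19.6/(19.6 + 3.8) = 45.2308
SG_new = 1 + 45.2308/1000

1.0452


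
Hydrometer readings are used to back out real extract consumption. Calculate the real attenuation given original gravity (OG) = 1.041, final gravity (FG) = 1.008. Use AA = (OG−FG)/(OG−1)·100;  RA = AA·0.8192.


AA = (1.041 − 1.008)/(1.041 − 1)·100 = 80.4878
RA = 80.4878·0.8192

65.9356 %


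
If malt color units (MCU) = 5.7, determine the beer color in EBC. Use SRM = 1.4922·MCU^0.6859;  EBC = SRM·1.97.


SRM = 1.4922·5.7^0.6859 = 4.9236
EBC = 4.9236·1.97

9.6995 EBC


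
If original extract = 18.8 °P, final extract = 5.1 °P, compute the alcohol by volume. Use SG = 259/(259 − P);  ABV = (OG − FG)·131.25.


OG = 259/(259 − 18.8) = 1.0783
FG = 259/(259 − 5.1) = 1.0201
ABV = (1.0783 − 1.0201)·131.25

7.6363 % ABV


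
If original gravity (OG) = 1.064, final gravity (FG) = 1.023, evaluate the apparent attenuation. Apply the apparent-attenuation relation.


AA = (OG − FG)/(OG − 1) · 100
AA = (1.064 − 1.023)/(1.064 − 1) · 100

64.0625 %


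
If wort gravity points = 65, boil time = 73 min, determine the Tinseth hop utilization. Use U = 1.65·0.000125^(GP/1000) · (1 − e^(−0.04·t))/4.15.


bigness = 1.65·0.000125^(65/1000) = 0.9200
boil_factor = (1 − e^(−0.04·73))/4.15 = 0.2280
U = 0.9200 · 0.2280

0.2097


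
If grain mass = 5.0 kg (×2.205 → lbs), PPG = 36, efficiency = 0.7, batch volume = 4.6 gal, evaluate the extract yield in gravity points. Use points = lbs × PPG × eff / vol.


lbs = 5.0 × 2.205 = 11.0250
points = 11.0250 × 36 × 0.7 / 4.6

60.3978 points


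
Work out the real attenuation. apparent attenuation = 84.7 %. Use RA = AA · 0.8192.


RA = 84.7 · 0.8192

69.3862 %


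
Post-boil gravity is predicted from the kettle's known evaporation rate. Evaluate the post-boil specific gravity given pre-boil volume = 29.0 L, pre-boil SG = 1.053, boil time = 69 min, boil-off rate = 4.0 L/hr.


V_post = V_pre − rate·(t/60);  SG_post = 1 + (SG_pre−1)·V_pre/V_post
V_post = 29.0 − 4.0·(69/60) = 24.4000
SG_post = 1 + (1.053 − 1)·29.0/24.4000

1.0630


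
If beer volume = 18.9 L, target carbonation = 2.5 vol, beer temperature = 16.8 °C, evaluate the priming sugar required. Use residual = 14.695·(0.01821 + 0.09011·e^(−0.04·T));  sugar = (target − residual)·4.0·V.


residual = 14.695·(0.01821 + 0.09011·e^(−0.04·16.8)) = 0.9438
sugar = (2.5 − 0.9438)·4.0·18.9

117.6465 g


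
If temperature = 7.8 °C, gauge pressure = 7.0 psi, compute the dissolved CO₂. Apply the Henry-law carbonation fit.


vols = (P + 14.695)·(0.01821 + 0.09011·e^(−0.04·T))
vols = (7.0 + 14.695)·(0.01821 + 0.09011·e^(−0.04·7.8))

1.8260 volumes


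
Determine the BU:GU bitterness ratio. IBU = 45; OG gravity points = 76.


BU:GU = IBU / OG_points
BU:GU = 45 / 76

0.5921


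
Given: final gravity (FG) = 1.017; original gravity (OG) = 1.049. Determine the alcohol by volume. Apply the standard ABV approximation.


ABV = (OG − FG) · 131.25
ABV = (1.049 − 1.017) · 131.25

4.2000 % ABV


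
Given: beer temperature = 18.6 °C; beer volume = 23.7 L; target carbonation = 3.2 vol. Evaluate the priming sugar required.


residual = 14.695·(0.01821 + 0.09011·e^(−0.04·T));  sugar = (target − residual)·4.0·V
residual = 14.695·(0.01821 + 0.09011·e^(−0.04·18.6)) = 0.8969
sugar = (3.2 − 0.8969)·4.0·23.7

218.3384 g


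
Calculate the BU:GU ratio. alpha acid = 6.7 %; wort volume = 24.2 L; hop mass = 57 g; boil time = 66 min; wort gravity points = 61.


U = 1.65·0.000125^(GP/1000)·(1−e^(−0.04t))/4.15;  IBU = (α/100)·m·U·1000/V;  BU:GU = IBU/GP
U = 1.65·0.000125^(61/1000)·(1−e^(−0.04·66))/4.15 = 0.2134
IBU = (6.7/100)·57·0.2134·1000/24.2 = 33.6766
BU:GU = 33.6766/61

0.5521


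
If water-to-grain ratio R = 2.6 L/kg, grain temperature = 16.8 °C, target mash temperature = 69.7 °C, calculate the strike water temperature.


T_strike = (0.41/R)·(T_mash − T_grain) + T_mash
T_strike = (0.41/2.6)·(69.7 − 16.8) + 69.7

78.0419 °C


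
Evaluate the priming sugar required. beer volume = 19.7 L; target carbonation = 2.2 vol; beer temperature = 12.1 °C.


residual = 14.695·(0.01821 + 0.09011·e^(−0.04·T));  sugar = (target − residual)·4.0·V
residual = 14.695·(0.01821 + 0.09011·e^(−0.04·12.1)) = 1.0837
sugar = (2.2 − 1.0837)·4.0·19.7

87.9647 g


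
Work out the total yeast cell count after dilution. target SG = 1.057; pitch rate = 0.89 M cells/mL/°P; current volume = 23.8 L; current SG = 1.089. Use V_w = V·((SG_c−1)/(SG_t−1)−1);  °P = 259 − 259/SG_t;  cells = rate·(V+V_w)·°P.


V_w = 23.8·((1.089−1)/(1.057−1)−1) = 13.3614
V_final = 23.8 + 13.3614 = 37.1614
°P = 259 − 259/1.057 = 13.9669
cells = 0.89·37.1614·13.9669

461.9359 billion cells


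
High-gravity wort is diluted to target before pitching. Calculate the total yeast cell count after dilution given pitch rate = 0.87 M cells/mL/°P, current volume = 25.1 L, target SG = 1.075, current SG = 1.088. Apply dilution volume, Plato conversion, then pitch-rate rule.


V_w = V·((SG_c−1)/(SG_t−1)−1);  °P = 259 − 259/SG_t;  cells = rate·(V+V_w)·°P
V_w = 25.1·((1.088−1)/(1.075−1)−1) = 4.3507
V_final = 25.1 + 4.3507 = 29.4507
°P = 259 − 259/1.075 = 18.0698
cells = 0.87·29.4507·18.0698

462.9850 billion cells


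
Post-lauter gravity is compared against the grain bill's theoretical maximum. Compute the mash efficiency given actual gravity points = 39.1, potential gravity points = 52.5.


efficiency = actual / potential × 100
efficiency = 39.1 / 52.5 × 100

74.4762 %


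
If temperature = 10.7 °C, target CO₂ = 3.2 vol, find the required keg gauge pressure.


psi = vols/(0.01821 + 0.09011·e^(−0.04·T)) − 14.695
psi = 3.2/(0.01821 + 0.09011·e^(−0.04·10.7)) − 14.695

26.8933 psi


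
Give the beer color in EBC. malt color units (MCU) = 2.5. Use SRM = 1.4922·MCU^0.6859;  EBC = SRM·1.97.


SRM = 1.4922·2.5^0.6859 = 2.7975
EBC = 2.7975·1.97

5.5111 EBC


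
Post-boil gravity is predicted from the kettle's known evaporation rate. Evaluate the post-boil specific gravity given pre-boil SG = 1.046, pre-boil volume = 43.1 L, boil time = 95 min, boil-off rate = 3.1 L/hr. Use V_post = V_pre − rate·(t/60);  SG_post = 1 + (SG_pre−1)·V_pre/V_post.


V_post = 43.1 − 3.1·(95/60) = 38.1917
SG_post = 1 + (1.046 − 1)·43.1/38.1917

1.0519


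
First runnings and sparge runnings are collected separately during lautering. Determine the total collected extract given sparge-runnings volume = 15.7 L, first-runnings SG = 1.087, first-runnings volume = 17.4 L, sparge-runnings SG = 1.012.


total = Σ (SG_i − 1)·1000·V_i
first = (1.087 − 1)·1000·17.4 = 1513.8000
sparge = (1.012 − 1)·1000·15.7 = 188.4000
total = 1513.8000 + 188.4000

1702.2000 gravity·L


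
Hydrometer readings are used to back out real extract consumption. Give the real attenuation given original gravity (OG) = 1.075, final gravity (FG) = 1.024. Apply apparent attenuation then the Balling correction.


AA = (OG−FG)/(OG−1)·100;  RA = AA·0.8192
AA = (1.075 − 1.024)/(1.075 − 1)·100 = 68.0000
RA = 68.0000·0.8192

55.7056 %


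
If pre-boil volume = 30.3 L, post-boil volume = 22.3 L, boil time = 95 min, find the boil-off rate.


rate = (V_pre − V_post) / (t_min/60)
rate = (30.3 − 22.3) / (95/60)

5.0526 L/hr


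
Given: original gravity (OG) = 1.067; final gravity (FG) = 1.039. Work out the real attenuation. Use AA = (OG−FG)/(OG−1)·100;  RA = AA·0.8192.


AA = (1.067 − 1.039)/(1.067 − 1)·100 = 41.7910
RA = 41.7910·0.8192

34.2352 %


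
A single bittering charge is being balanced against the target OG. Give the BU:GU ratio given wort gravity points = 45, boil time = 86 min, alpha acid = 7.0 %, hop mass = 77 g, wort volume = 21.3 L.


U = 1.65·0.000125^(GP/1000)·(1−e^(−0.04t))/4.15;  IBU = (α/100)·m·U·1000/V;  BU:GU = IBU/GP
U = 1.65·0.000125^(45/1000)·(1−e^(−0.04·86))/4.15 = 0.2568
IBU = (7.0/100)·77·0.2568·1000/21.3 = 64.9909
BU:GU = 64.9909/45

1.4442


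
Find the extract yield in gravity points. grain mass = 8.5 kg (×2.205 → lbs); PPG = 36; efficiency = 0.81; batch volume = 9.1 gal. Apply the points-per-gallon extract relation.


points = lbs × PPG × eff / vol
lbs = 8.5 × 2.205 = 18.7425
points = 18.7425 × 36 × 0.81 / 9.1

60.0584 points


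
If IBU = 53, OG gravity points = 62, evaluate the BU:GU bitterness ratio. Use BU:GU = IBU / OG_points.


BU:GU = 53 / 62

0.8548


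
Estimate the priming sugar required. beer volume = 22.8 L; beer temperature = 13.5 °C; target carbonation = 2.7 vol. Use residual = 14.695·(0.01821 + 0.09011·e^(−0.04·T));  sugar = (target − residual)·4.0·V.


residual = 14.695·(0.01821 + 0.09011·e^(−0.04·13.5)) = 1.0393
sugar = (2.7 − 1.0393)·4.0·22.8

151.4603 g


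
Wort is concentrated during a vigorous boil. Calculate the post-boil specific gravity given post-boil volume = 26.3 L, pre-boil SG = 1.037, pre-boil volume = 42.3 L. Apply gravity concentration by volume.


SG_post = 1 + (SG_pre − 1)·V_pre/V_post
pts_pre = (1.037 − 1)·1000 = 37.0000
pts_post = 37.0000·42.3/26.3 = 59.5095
SG_post = 1 + 59.5095/1000

1.0595


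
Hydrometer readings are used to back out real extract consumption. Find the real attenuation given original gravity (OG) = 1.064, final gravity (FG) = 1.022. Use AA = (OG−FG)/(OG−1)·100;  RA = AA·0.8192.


AA = (1.064 − 1.022)/(1.064 − 1)·100 = 65.6250
RA = 65.6250·0.8192

53.7600 %


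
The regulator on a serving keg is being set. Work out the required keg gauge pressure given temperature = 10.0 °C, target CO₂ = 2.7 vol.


psi = vols/(0.01821 + 0.09011·e^(−0.04·T)) − 14.695
psi = 2.7/(0.01821 + 0.09011·e^(−0.04·10.0)) − 14.695

19.6507 psi


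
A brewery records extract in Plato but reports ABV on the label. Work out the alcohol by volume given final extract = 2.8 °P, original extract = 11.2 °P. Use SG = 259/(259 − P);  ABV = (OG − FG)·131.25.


OG = 259/(259 − 11.2) = 1.0452
FG = 259/(259 − 2.8) = 1.0109
ABV = (1.0452 − 1.0109)·131.25

4.4978 % ABV


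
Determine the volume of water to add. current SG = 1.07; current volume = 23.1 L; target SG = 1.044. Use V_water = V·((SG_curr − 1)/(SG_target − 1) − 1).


V_water = 23.1·((1.07 − 1)/(1.044 − 1) − 1)

13.6500 L


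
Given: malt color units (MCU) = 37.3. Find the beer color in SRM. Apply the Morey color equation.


SRM = 1.4922 · MCU^0.6859
SRM = 1.4922 · 37.3^0.6859

17.8592 SRM


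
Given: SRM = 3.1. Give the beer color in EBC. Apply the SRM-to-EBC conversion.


EBC = SRM · 1.97
EBC = 3.1 · 1.97

6.1070 EBC


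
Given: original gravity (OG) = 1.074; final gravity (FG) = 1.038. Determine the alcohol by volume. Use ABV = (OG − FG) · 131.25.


ABV = (1.074 − 1.038) · 131.25

4.7250 % ABV


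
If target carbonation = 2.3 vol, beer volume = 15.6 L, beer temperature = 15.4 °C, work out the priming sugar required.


residual = 14.695·(0.01821 + 0.09011·e^(−0.04·T));  sugar = (target − residual)·4.0·V
residual = 14.695·(0.01821 + 0.09011·e^(−0.04·15.4)) = 0.9828
sugar = (2.3 − 0.9828)·4.0·15.6

82.1946 g


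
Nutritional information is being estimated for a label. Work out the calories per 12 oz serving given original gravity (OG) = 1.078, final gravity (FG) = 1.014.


ABW = (OG−FG)·131.25·0.79/FG;  °P = 259 − 259/SG (for OG→OE and FG→AE);  RE = 0.1808·OE + 0.8192·AE;  Cal = (6.9·ABW + 4·(RE−0.1))·FG·3.55
ABW = (1.078 − 1.014)·131.25·0.79/1.014 = 6.5444
OE = 259 − 259/1.078 = 18.7403 °P
AE = 259 − 259/1.014 = 3.5759 °P
RE = 0.1808·18.7403 + 0.8192·3.5759 = 6.3176 °P
Cal = (6.9·6.5444 + 4·(6.3176−0.1))·1.014·3.55

252.0755 kcal


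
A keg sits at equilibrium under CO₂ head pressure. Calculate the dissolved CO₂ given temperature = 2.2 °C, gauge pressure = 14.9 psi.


vols = (P + 14.695)·(0.01821 + 0.09011·e^(−0.04·T))
vols = (14.9 + 14.695)·(0.01821 + 0.09011·e^(−0.04·2.2))

2.9811 volumes


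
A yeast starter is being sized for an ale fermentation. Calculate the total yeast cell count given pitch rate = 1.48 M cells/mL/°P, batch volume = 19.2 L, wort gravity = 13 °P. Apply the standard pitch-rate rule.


cells (billions) = rate · V_L · °P
cells = 1.48 · 19.2 · 13

369.4080 billion cells


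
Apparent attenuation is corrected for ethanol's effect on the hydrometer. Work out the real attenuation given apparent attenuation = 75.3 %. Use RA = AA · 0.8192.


RA = 75.3 · 0.8192

61.6858 %


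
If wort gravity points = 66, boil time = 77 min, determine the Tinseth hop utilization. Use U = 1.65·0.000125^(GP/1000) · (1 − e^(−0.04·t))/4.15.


bigness = 1.65·0.000125^(66/1000) = 0.9118
boil_factor = (1 − e^(−0.04·77))/4.15 = 0.2299
U = 0.9118 · 0.2299

0.2096


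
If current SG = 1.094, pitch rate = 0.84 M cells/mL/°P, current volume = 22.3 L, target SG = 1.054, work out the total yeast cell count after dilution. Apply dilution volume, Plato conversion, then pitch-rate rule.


V_w = V·((SG_c−1)/(SG_t−1)−1);  °P = 259 − 259/SG_t;  cells = rate·(V+V_w)·°P
V_w = 22.3·((1.094−1)/(1.054−1)−1) = 16.5185
V_final = 22.3 + 16.5185 = 38.8185
°P = 259 − 259/1.054 = 13.2694
cells = 0.84·38.8185·13.2694

432.6843 billion cells


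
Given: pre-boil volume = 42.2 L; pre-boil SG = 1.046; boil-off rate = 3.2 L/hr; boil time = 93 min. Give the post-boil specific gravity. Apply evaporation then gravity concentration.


V_post = V_pre − rate·(t/60);  SG_post = 1 + (SG_pre−1)·V_pre/V_post
V_post = 42.2 − 3.2·(93/60) = 37.2400
SG_post = 1 + (1.046 − 1)·42.2/37.2400

1.0521


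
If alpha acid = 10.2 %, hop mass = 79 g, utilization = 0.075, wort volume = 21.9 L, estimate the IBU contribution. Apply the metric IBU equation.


IBU = (α/100)·mass·U·1000 / V
IBU = (10.2/100)·79·0.075·1000 / 21.9

27.5959 IBU


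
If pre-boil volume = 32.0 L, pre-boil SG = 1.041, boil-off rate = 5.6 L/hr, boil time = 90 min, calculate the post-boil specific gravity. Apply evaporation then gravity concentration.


V_post = V_pre − rate·(t/60);  SG_post = 1 + (SG_pre−1)·V_pre/V_post
V_post = 32.0 − 5.6·(90/60) = 23.6000
SG_post = 1 + (1.041 − 1)·32.0/23.6000

1.0556


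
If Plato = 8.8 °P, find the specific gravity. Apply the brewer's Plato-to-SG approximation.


SG = 259/(259 − P)
SG = 259/(259 − 8.8)

1.0352


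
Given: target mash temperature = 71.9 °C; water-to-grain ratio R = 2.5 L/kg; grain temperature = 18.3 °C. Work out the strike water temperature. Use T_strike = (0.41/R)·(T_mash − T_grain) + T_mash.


T_strike = (0.41/2.5)·(71.9 − 18.3) + 71.9

80.6904 °C
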